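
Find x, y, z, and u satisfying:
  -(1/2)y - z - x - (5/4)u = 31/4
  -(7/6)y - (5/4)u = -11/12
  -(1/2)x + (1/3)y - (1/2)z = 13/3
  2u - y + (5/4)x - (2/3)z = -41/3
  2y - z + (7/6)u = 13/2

Row-reduce the augmented matrix:
R1 ← R1 / (-1).
R3 ← R3 + 1/2·R1.
R4 ← R4 − 5/4·R1.
R2 ← R2 / (-7/6).
R1 ← R1 − 1/2·R2.
R3 ← R3 − 7/12·R2.
R4 ← R4 + 13/8·R2.
R5 ← R5 − 2·R2.
Swap R3 and R4.
R3 ← R3 / (-23/12).
R1 ← R1 − 1·R3.
R5 ← R5 + 1·R3.
Swap R4 and R5.
R4 ← R4 / (-2041/966).
R1 ← R1 − 298/161·R4.
R2 ← R2 − 15/14·R4.
R3 ← R3 + 183/161·R4.
R5 reduces to 0 = 0, so the extra equation is consistent.
Reading off the reduced rows gives x = -4, y = 4, z = -2, u = -3.

x = -4, y = 4, z = -2, u = -3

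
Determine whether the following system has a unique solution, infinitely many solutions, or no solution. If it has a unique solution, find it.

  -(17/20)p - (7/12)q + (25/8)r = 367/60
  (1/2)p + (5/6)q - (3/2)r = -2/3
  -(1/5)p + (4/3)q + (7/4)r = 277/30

no solution

Row-reduce:
R1 ← R1 / (-17/20).
R2 ← R2 − 1/2·R1.
R3 ← R3 + 1/5·R1.
R2 ← R2 / (25/51).
R1 ← R1 − 35/51·R2.
R3 ← R3 − 25/17·R2.
Row 3 reduces to 0 = -1, a contradiction. The system is inconsistent.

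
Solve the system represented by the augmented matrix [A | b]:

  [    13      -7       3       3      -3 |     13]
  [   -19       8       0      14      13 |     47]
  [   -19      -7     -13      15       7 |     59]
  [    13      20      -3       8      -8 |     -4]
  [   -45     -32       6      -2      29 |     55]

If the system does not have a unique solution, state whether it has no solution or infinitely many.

infinitely many solutions

Row-reduce:
R1 ← R1 / (13).
R2 ← R2 + 19·R1.
R3 ← R3 + 19·R1.
R4 ← R4 − 13·R1.
R5 ← R5 + 45·R1.
R2 ← R2 / (-29/13).
R1 ← R1 + 7/13·R2.
R3 ← R3 + 224/13·R2.
R4 ← R4 − 27·R2.
R5 ← R5 + 731/13·R2.
R3 ← R3 / (-1232/29).
R1 ← R1 + 24/29·R3.
R2 ← R2 + 57/29·R3.
R4 ← R4 − 1365/29·R3.
R5 ← R5 + 2730/29·R3.
R4 ← R4 / (4033/44).
R1 ← R1 + 20/11·R4.
R2 ← R2 + 113/44·R4.
R3 ← R3 − 127/44·R4.
R5 ← R5 + 4033/22·R4.
Rank is 4 with 5 unknowns, leaving x_5 free.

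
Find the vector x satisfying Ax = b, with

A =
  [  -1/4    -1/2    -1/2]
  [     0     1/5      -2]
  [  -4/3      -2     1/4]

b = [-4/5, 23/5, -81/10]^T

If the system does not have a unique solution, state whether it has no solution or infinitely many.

x_1 = 6/5, x_2 = 3, x_3 = -2

Row-reduce the augmented matrix:
R1 ← R1 / (-1/4).
R3 ← R3 + 4/3·R1.
R2 ← R2 / (1/5).
R1 ← R1 − 2·R2.
R3 ← R3 − 2/3·R2.
R3 ← R3 / (115/12).
R1 ← R1 − 22·R3.
R2 ← R2 + 10·R3.
Reading off the reduced rows gives x_1 = 6/5, x_2 = 3, x_3 = -2.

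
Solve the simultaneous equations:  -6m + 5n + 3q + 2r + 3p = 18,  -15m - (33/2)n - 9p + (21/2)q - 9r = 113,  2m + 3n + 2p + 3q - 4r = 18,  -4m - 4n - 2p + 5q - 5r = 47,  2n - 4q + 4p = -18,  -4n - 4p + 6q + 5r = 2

no solution

Row-reduce:
R1 ← R1 / (-6).
R2 ← R2 + 15·R1.
R3 ← R3 − 2·R1.
R4 ← R4 + 4·R1.
R2 ← R2 / (-29).
R1 ← R1 + 5/6·R2.
R3 ← R3 − 14/3·R2.
R4 ← R4 + 22/3·R2.
R5 ← R5 − 2·R2.
R6 ← R6 + 4·R2.
R3 ← R3 / (10/29).
R1 ← R1 + 3/116·R3.
R2 ← R2 − 33/58·R3.
R4 ← R4 − 5/29·R3.
R5 ← R5 − 83/29·R3.
R6 ← R6 + 50/29·R3.
Swap R4 and R5.
R4 ← R4 / (-41).
R1 ← R1 + 1/4·R4.
R2 ← R2 + 15/2·R4.
R3 ← R3 − 13·R4.
R6 ← R6 − 28·R4.
Swap R5 and R6.
R5 ← R5 / (2051/205).
R1 ← R1 + 257/410·R5.
R2 ← R2 − 286/205·R5.
R3 ← R3 + 74/41·R5.
R4 ← R4 + 227/205·R5.
Row 6 reduces to 0 = 1/3, a contradiction. The system is inconsistent.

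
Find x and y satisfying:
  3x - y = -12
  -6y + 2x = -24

Row-reduce the augmented matrix:
R1 ← R1 / (3).
R2 ← R2 − 2·R1.
R2 ← R2 / (-16/3).
R1 ← R1 + 1/3·R2.
Reading off the reduced rows gives x = -3, y = 3.

x = -3, y = 3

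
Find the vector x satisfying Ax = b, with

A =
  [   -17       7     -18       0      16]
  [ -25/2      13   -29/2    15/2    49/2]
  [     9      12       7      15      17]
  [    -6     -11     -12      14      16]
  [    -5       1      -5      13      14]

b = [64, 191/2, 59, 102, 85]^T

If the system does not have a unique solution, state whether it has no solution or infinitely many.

no solution

Row-reduce:
R1 ← R1 / (-17).
R2 ← R2 + 25/2·R1.
R3 ← R3 − 9·R1.
R4 ← R4 + 6·R1.
R5 ← R5 + 5·R1.
R2 ← R2 / (267/34).
R1 ← R1 + 7/17·R2.
R3 ← R3 − 267/17·R2.
R4 ← R4 + 229/17·R2.
R5 ← R5 + 18/17·R2.
Swap R3 and R4.
R3 ← R3 / (-2087/267).
R1 ← R1 − 265/267·R3.
R2 ← R2 + 43/267·R3.
R5 ← R5 − 11/89·R3.
Swap R4 and R5.
R4 ← R4 / (30128/2087).
R1 ← R1 − 7940/2087·R4.
R2 ← R2 − 838/2087·R4.
R3 ← R3 + 7173/2087·R4.
Row 5 reduces to 0 = -4, a contradiction. The system is inconsistent.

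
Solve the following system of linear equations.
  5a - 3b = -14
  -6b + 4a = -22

Row-reduce the augmented matrix:
R1 ← R1 / (5).
R2 ← R2 − 4·R1.
R2 ← R2 / (-18/5).
R1 ← R1 + 3/5·R2.
Reading off the reduced rows gives a = -1, b = 3.

a = -1, b = 3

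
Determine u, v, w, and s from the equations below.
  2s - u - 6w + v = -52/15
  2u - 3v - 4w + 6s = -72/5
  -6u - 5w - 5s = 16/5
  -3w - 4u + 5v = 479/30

Row-reduce the augmented matrix:
R1 ← R1 / (-1).
R2 ← R2 − 2·R1.
R3 ← R3 + 6·R1.
R4 ← R4 + 4·R1.
R2 ← R2 / (-1).
R1 ← R1 + 1·R2.
R3 ← R3 + 6·R2.
R4 ← R4 − 1·R2.
R3 ← R3 / (127).
R1 ← R1 − 22·R3.
R2 ← R2 − 16·R3.
R4 ← R4 − 5·R3.
R4 ← R4 / (639/127).
R1 ← R1 − 170/127·R4.
R2 ← R2 + 38/127·R4.
R3 ← R3 + 77/127·R4.
Reading off the reduced rows gives u = -11/5, v = 7/3, w = 3/2, s = 1/2.

u = -11/5, v = 7/3, w = 3/2, s = 1/2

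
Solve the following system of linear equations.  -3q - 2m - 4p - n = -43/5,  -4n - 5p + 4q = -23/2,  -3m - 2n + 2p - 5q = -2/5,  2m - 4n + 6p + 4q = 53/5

m = 14/5, n = 0, p = 3/2, q = -1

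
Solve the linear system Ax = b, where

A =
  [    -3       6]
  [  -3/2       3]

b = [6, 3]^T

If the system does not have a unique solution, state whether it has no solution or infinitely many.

infinitely many solutions

Row-reduce:
R1 ← R1 / (-3).
R2 ← R2 + 3/2·R1.
Rank is 1 with 2 unknowns, leaving x_2 free.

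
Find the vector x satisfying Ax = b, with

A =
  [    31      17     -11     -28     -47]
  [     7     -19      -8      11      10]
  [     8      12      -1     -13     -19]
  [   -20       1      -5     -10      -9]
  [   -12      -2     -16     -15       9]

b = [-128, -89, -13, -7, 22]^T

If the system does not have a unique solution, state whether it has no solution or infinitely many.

infinitely many solutions

Row-reduce:
R1 ← R1 / (31).
R2 ← R2 − 7·R1.
R3 ← R3 − 8·R1.
R4 ← R4 + 20·R1.
R5 ← R5 + 12·R1.
R2 ← R2 / (-708/31).
R1 ← R1 − 17/31·R2.
R3 ← R3 − 236/31·R2.
R4 ← R4 − 371/31·R2.
R5 ← R5 − 142/31·R2.
Swap R3 and R4.
R3 ← R3 / (-3537/236).
R1 ← R1 + 115/236·R3.
R2 ← R2 − 57/236·R3.
R5 ← R5 + 2521/118·R3.
Swap R4 and R5.
R4 ← R4 / (16631/3537).
R1 ← R1 − 460/3537·R4.
R2 ← R2 + 1255/1179·R4.
R3 ← R3 − 4481/3537·R4.
Rank is 4 with 5 unknowns, leaving x_5 free.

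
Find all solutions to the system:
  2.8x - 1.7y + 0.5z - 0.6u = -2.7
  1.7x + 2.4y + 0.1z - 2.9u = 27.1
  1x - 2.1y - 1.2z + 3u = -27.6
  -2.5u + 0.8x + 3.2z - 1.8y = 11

x = 0, y = 4, z = 1, u = -6

Row-reduce the augmented matrix:
R1 ← R1 / (14/5).
R2 ← R2 − 17/10·R1.
R3 ← R3 − 1·R1.
R4 ← R4 − 4/5·R1.
R2 ← R2 / (961/280).
R1 ← R1 + 17/28·R2.
R3 ← R3 + 209/140·R2.
R4 ← R4 + 46/35·R2.
R3 ← R3 / (-14099/9610).
R1 ← R1 − 137/961·R3.
R2 ← R2 + 57/961·R3.
R4 ← R4 − 2863/961·R3.
R4 ← R4 / (139269/140990).
R1 ← R1 + 6453/14099·R4.
R2 ← R2 + 11620/14099·R4.
R3 ← R3 + 20290/14099·R4.
Reading off the reduced rows gives x = 0, y = 4, z = 1, u = -6.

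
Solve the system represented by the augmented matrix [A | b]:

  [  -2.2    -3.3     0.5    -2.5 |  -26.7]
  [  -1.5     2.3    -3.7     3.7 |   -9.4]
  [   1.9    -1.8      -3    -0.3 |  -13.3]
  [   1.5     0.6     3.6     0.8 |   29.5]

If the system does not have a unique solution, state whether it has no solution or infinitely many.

x_1 = 5, x_2 = 4, x_3 = 5, x_4 = 2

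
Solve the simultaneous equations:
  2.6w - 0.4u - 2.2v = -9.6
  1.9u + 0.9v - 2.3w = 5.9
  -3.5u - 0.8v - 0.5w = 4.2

u = -1, v = 1, w = -3

Row-reduce the augmented matrix:
R1 ← R1 / (-2/5).
R2 ← R2 − 19/10·R1.
R3 ← R3 + 7/2·R1.
R2 ← R2 / (-191/20).
R1 ← R1 − 11/2·R2.
R3 ← R3 − 369/20·R2.
R3 ← R3 / (-7323/1910).
R1 ← R1 + 136/191·R3.
R2 ← R2 + 201/191·R3.
Reading off the reduced rows gives u = -1, v = 1, w = -3.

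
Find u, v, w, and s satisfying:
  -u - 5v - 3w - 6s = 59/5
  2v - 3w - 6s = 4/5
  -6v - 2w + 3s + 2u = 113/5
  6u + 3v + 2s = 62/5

u = 3, v = -2, w = -2, s = 1/5

Row-reduce the augmented matrix:
R1 ← R1 / (-1).
R3 ← R3 − 2·R1.
R4 ← R4 − 6·R1.
R2 ← R2 / (2).
R1 ← R1 − 5·R2.
R3 ← R3 + 16·R2.
R4 ← R4 + 27·R2.
R3 ← R3 / (-32).
R1 ← R1 − 21/2·R3.
R2 ← R2 + 3/2·R3.
R4 ← R4 + 117/2·R3.
R4 ← R4 / (-691/64).
R1 ← R1 − 147/64·R4.
R2 ← R2 + 21/64·R4.
R3 ← R3 − 57/32·R4.
Reading off the reduced rows gives u = 3, v = -2, w = -2, s = 1/5.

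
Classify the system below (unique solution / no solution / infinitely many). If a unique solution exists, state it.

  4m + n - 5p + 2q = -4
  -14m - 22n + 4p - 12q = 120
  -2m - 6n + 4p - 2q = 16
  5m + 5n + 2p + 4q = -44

Row-reduce:
R1 ← R1 / (4).
R2 ← R2 + 14·R1.
R3 ← R3 + 2·R1.
R4 ← R4 − 5·R1.
R2 ← R2 / (-37/2).
R1 ← R1 − 1/4·R2.
R3 ← R3 + 11/2·R2.
R4 ← R4 − 15/4·R2.
R3 ← R3 / (204/37).
R1 ← R1 + 53/37·R3.
R2 ← R2 − 27/37·R3.
R4 ← R4 − 204/37·R3.
Rank is 3 with 4 unknowns, leaving q free.

infinitely many solutions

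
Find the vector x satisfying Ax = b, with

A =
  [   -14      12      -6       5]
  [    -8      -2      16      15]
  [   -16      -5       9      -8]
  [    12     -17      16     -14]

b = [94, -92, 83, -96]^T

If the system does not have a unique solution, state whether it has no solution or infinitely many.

Row-reduce the augmented matrix:
R1 ← R1 / (-14).
R2 ← R2 + 8·R1.
R3 ← R3 + 16·R1.
R4 ← R4 − 12·R1.
R2 ← R2 / (-62/7).
R1 ← R1 + 6/7·R2.
R3 ← R3 + 131/7·R2.
R4 ← R4 + 47/7·R2.
R3 ← R3 / (-781/31).
R1 ← R1 + 45/31·R3.
R2 ← R2 + 68/31·R3.
R4 ← R4 + 120/31·R3.
R4 ← R4 / (-20103/1562).
R1 ← R1 − 575/781·R4.
R2 ← R2 − 3213/1562·R4.
R3 ← R3 − 2441/1562·R4.
Reading off the reduced rows gives x_1 = -6, x_2 = 0, x_3 = -5, x_4 = -4.

x_1 = -6, x_2 = 0, x_3 = -5, x_4 = -4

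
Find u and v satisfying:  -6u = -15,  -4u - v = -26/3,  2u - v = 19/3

u = 5/2, v = -4/3

Row-reduce the augmented matrix:
R1 ← R1 / (-6).
R2 ← R2 + 4·R1.
R3 ← R3 − 2·R1.
R2 ← R2 / (-1).
R3 ← R3 + 1·R2.
R3 reduces to 0 = 0, so the extra equation is consistent.
Reading off the reduced rows gives u = 5/2, v = -4/3.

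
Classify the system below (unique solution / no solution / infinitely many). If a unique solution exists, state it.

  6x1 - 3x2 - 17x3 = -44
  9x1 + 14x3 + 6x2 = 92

Row-reduce:
R1 ← R1 / (6).
R2 ← R2 − 9·R1.
R2 ← R2 / (21/2).
R1 ← R1 + 1/2·R2.
Rank is 2 with 3 unknowns, leaving x3 free.

infinitely many solutions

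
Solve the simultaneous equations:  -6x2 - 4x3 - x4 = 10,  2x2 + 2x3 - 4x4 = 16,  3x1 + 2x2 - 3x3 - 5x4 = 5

infinitely many solutions

Row-reduce:
Swap R1 and R3.
R1 ← R1 / (3).
R2 ← R2 / (2).
R1 ← R1 − 2/3·R2.
R3 ← R3 + 6·R2.
R3 ← R3 / (2).
R1 ← R1 + 5/3·R3.
R2 ← R2 − 1·R3.
Rank is 3 with 4 unknowns, leaving x4 free.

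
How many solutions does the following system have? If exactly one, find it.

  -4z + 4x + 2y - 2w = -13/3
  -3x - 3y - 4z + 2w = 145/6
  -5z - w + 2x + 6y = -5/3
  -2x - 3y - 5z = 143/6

Row-reduce the augmented matrix:
R1 ← R1 / (4).
R2 ← R2 + 3·R1.
R3 ← R3 − 2·R1.
R4 ← R4 + 2·R1.
R2 ← R2 / (-3/2).
R1 ← R1 − 1/2·R2.
R3 ← R3 − 5·R2.
R4 ← R4 + 2·R2.
R3 ← R3 / (-79/3).
R1 ← R1 + 10/3·R3.
R2 ← R2 − 14/3·R3.
R4 ← R4 − 7/3·R3.
R4 ← R4 / (-120/79).
R1 ← R1 + 43/79·R4.
R2 ← R2 + 3/79·R4.
R3 ← R3 + 5/79·R4.
Reading off the reduced rows gives x = -3, y = -3/2, z = -8/3, w = 0.

x = -3, y = -3/2, z = -8/3, w = 0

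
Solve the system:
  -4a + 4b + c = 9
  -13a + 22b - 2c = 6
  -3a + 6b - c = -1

infinitely many solutions

Row-reduce:
R1 ← R1 / (-4).
R2 ← R2 + 13·R1.
R3 ← R3 + 3·R1.
R2 ← R2 / (9).
R1 ← R1 + 1·R2.
R3 ← R3 − 3·R2.
Rank is 2 with 3 unknowns, leaving c free.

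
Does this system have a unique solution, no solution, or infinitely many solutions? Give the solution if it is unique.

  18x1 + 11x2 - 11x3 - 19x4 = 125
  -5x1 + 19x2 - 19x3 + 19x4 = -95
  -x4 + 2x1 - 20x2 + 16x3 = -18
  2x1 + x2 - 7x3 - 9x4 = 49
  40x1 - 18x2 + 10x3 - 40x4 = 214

Row-reduce the augmented matrix:
R1 ← R1 / (18).
R2 ← R2 + 5·R1.
R3 ← R3 − 2·R1.
R4 ← R4 − 2·R1.
R5 ← R5 − 40·R1.
R2 ← R2 / (397/18).
R1 ← R1 − 11/18·R2.
R3 ← R3 + 191/9·R2.
R4 ← R4 + 2/9·R2.
R5 ← R5 + 382/9·R2.
R3 ← R3 / (-4).
R2 ← R2 + 1·R3.
R4 ← R4 + 6·R3.
R5 ← R5 + 8·R3.
R4 ← R4 / (-22409/794).
R1 ← R1 + 570/397·R4.
R2 ← R2 + 4695/1588·R4.
R3 ← R3 + 5683/1588·R4.
R5 reduces to 0 = 0, so the extra equation is consistent.
Reading off the reduced rows gives x1 = 0, x2 = 2, x3 = 1, x4 = -6.

x1 = 0, x2 = 2, x3 = 1, x4 = -6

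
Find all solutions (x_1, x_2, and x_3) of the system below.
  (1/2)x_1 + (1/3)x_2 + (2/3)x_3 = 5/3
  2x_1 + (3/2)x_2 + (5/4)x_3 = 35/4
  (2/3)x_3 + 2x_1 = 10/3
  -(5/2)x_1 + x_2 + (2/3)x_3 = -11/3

Row-reduce:
R1 ← R1 / (1/2).
R2 ← R2 − 2·R1.
R3 ← R3 − 2·R1.
R4 ← R4 + 5/2·R1.
R2 ← R2 / (1/6).
R1 ← R1 − 2/3·R2.
R3 ← R3 + 4/3·R2.
R4 ← R4 − 8/3·R2.
R3 ← R3 / (-40/3).
R1 ← R1 − 7·R3.
R2 ← R2 + 17/2·R3.
R4 ← R4 − 80/3·R3.
Row 4 reduces to 0 = -2, a contradiction. The system is inconsistent.

no solution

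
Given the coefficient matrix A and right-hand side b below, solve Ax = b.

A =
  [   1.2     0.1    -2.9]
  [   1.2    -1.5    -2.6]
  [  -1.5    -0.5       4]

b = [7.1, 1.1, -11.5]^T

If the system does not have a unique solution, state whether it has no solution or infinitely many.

x_1 = -4, x_2 = 3, x_3 = -4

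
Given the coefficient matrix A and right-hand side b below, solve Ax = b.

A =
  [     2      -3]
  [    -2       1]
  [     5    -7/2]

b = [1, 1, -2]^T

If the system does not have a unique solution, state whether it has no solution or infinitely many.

Row-reduce:
R1 ← R1 / (2).
R2 ← R2 + 2·R1.
R3 ← R3 − 5·R1.
R2 ← R2 / (-2).
R1 ← R1 + 3/2·R2.
R3 ← R3 − 4·R2.
Row 3 reduces to 0 = -1/2, a contradiction. The system is inconsistent.

no solution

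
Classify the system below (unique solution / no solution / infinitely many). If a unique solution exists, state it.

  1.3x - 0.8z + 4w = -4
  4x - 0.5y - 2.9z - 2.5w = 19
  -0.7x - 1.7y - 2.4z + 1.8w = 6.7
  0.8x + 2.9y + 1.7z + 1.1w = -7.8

Row-reduce the augmented matrix:
R1 ← R1 / (13/10).
R2 ← R2 − 4·R1.
R3 ← R3 + 7/10·R1.
R4 ← R4 − 4/5·R1.
R2 ← R2 / (-1/2).
R3 ← R3 + 17/10·R2.
R4 ← R4 − 29/10·R2.
R3 ← R3 / (-67/50).
R1 ← R1 + 8/13·R3.
R2 ← R2 − 57/65·R3.
R4 ← R4 + 114/325·R3.
R4 ← R4 / (-441859/4355).
R1 ← R1 + 19040/871·R4.
R2 ← R2 − 56746/871·R4.
R3 ← R3 + 2715/67·R4.
Reading off the reduced rows gives x = 0, y = 1, z = -5, w = -2.

x = 0, y = 1, z = -5, w = -2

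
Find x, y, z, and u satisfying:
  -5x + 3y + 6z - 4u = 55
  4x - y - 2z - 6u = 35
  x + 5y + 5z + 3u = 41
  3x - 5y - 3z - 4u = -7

Row-reduce the augmented matrix:
R1 ← R1 / (-5).
R2 ← R2 − 4·R1.
R3 ← R3 − 1·R1.
R4 ← R4 − 3·R1.
R2 ← R2 / (7/5).
R1 ← R1 + 3/5·R2.
R3 ← R3 − 28/5·R2.
R4 ← R4 + 16/5·R2.
R3 ← R3 / (-5).
R2 ← R2 − 2·R3.
R4 ← R4 − 7·R3.
R4 ← R4 / (951/35).
R1 ← R1 + 22/7·R4.
R2 ← R2 − 316/35·R4.
R3 ← R3 + 39/5·R4.
Reading off the reduced rows gives x = 4, y = 5, z = 6, u = -6.

x = 4, y = 5, z = 6, u = -6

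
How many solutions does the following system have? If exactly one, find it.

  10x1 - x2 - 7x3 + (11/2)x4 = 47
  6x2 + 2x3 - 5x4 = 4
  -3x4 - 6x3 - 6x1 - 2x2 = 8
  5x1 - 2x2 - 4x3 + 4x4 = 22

no solution

Row-reduce:
R1 ← R1 / (10).
R3 ← R3 + 6·R1.
R4 ← R4 − 5·R1.
R2 ← R2 / (6).
R1 ← R1 + 1/10·R2.
R3 ← R3 + 13/5·R2.
R4 ← R4 + 3/2·R2.
R3 ← R3 / (-28/3).
R1 ← R1 + 2/3·R3.
R2 ← R2 − 1/3·R3.
Row 4 reduces to 0 = -1/2, a contradiction. The system is inconsistent.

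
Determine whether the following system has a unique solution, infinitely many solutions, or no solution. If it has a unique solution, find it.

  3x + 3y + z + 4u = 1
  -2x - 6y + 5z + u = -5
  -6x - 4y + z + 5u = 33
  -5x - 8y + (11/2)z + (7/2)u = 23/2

Row-reduce:
R1 ← R1 / (3).
R2 ← R2 + 2·R1.
R3 ← R3 + 6·R1.
R4 ← R4 + 5·R1.
R2 ← R2 / (-4).
R1 ← R1 − 1·R2.
R3 ← R3 − 2·R2.
R4 ← R4 + 3·R2.
R3 ← R3 / (35/6).
R1 ← R1 − 7/4·R3.
R2 ← R2 + 17/12·R3.
R4 ← R4 − 35/12·R3.
Rank is 3 with 4 unknowns, leaving u free.

infinitely many solutions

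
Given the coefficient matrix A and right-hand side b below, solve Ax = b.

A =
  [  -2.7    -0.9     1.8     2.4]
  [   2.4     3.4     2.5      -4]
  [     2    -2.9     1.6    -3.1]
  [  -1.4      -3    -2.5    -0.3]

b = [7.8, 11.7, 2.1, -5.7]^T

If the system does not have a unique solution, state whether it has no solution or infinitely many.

x_1 = -3, x_2 = 1, x_3 = 3, x_4 = -2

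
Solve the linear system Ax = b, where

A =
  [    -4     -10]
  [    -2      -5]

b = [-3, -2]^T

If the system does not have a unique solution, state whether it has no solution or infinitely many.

no solution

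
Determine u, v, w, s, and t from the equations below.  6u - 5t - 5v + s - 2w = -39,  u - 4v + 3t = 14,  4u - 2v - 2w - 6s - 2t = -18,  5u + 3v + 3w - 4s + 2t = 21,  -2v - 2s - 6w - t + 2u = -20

Row-reduce the augmented matrix:
R1 ← R1 / (6).
R2 ← R2 − 1·R1.
R3 ← R3 − 4·R1.
R4 ← R4 − 5·R1.
R5 ← R5 − 2·R1.
R2 ← R2 / (-19/6).
R1 ← R1 + 5/6·R2.
R3 ← R3 − 4/3·R2.
R4 ← R4 − 43/6·R2.
R5 ← R5 + 1/3·R2.
R3 ← R3 / (-10/19).
R1 ← R1 + 8/19·R3.
R2 ← R2 + 2/19·R3.
R4 ← R4 − 103/19·R3.
R5 ← R5 + 102/19·R3.
R4 ← R4 / (-373/5).
R1 ← R1 − 28/5·R4.
R2 ← R2 − 7/5·R4.
R3 ← R3 − 64/5·R4.
R5 ← R5 − 332/5·R4.
R5 ← R5 / (3891/373).
R1 ← R1 + 301/373·R5.
R2 ← R2 + 355/373·R5.
R3 ← R3 − 804/373·R5.
R4 ← R4 + 226/373·R5.
Reading off the reduced rows gives u = 0, v = 1, w = 2, s = 0, t = 6.

u = 0, v = 1, w = 2, s = 0, t = 6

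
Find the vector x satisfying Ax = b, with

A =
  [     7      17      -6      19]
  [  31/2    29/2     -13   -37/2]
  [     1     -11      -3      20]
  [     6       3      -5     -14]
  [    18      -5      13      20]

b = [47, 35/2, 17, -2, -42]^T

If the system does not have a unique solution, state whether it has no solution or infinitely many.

Row-reduce:
R1 ← R1 / (7).
R2 ← R2 − 31/2·R1.
R3 ← R3 − 1·R1.
R4 ← R4 − 6·R1.
R5 ← R5 − 18·R1.
R2 ← R2 / (-162/7).
R1 ← R1 − 17/7·R2.
R3 ← R3 + 94/7·R2.
R4 ← R4 + 81/7·R2.
R5 ← R5 + 341/7·R2.
R3 ← R3 / (-187/81).
R1 ← R1 + 67/81·R3.
R2 ← R2 + 1/81·R3.
R5 ← R5 − 2254/81·R3.
Swap R4 and R5.
R4 ← R4 / (136628/187).
R1 ← R1 + 4194/187·R4.
R2 ← R2 − 437/187·R4.
R3 ← R3 + 4247/187·R4.
Row 5 reduces to 0 = 1, a contradiction. The system is inconsistent.

no solution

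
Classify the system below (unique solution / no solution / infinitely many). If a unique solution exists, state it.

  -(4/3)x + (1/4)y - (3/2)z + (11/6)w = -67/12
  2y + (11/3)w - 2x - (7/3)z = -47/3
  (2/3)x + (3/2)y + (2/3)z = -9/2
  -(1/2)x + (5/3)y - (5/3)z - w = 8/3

infinitely many solutions

Row-reduce:
R1 ← R1 / (-4/3).
R2 ← R2 + 2·R1.
R3 ← R3 − 2/3·R1.
R4 ← R4 + 1/2·R1.
R2 ← R2 / (13/8).
R1 ← R1 + 3/16·R2.
R3 ← R3 − 13/8·R2.
R4 ← R4 − 151/96·R2.
Swap R3 and R4.
R3 ← R3 / (-479/468).
R1 ← R1 − 29/26·R3.
R2 ← R2 + 2/39·R3.
Rank is 3 with 4 unknowns, leaving w free.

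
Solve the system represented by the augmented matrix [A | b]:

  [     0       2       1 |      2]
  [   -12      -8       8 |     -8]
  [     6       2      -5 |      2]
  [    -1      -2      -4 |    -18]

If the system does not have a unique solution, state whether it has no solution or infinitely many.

x_1 = 4, x_2 = -1, x_3 = 4

Row-reduce the augmented matrix:
Swap R1 and R2.
R1 ← R1 / (-12).
R3 ← R3 − 6·R1.
R4 ← R4 + 1·R1.
R2 ← R2 / (2).
R1 ← R1 − 2/3·R2.
R3 ← R3 + 2·R2.
R4 ← R4 + 4/3·R2.
Swap R3 and R4.
R3 ← R3 / (-4).
R1 ← R1 + 1·R3.
R2 ← R2 − 1/2·R3.
R4 reduces to 0 = 0, so the extra equation is consistent.
Reading off the reduced rows gives x_1 = 4, x_2 = -1, x_3 = 4.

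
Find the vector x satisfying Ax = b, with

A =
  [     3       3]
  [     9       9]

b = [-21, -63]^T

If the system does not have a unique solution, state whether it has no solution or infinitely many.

Row-reduce:
R1 ← R1 / (3).
R2 ← R2 − 9·R1.
Rank is 1 with 2 unknowns, leaving x_2 free.

infinitely many solutions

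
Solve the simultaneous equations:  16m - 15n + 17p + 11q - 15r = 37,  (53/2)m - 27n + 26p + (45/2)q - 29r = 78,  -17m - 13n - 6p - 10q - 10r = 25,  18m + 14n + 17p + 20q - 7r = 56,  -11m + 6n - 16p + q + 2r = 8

infinitely many solutions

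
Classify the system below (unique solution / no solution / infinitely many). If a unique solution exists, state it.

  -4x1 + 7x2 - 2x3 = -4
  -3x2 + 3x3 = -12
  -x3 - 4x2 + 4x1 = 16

infinitely many solutions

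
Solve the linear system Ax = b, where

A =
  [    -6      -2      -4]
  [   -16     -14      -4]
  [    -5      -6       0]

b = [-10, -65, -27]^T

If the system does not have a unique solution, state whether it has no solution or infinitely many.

no solution

Row-reduce:
R1 ← R1 / (-6).
R2 ← R2 + 16·R1.
R3 ← R3 + 5·R1.
R2 ← R2 / (-26/3).
R1 ← R1 − 1/3·R2.
R3 ← R3 + 13/3·R2.
Row 3 reduces to 0 = 1/2, a contradiction. The system is inconsistent.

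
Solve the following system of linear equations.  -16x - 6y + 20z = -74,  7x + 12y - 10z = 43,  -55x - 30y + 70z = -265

Row-reduce:
R1 ← R1 / (-16).
R2 ← R2 − 7·R1.
R3 ← R3 + 55·R1.
R2 ← R2 / (75/8).
R1 ← R1 − 3/8·R2.
R3 ← R3 + 75/8·R2.
Rank is 2 with 3 unknowns, leaving z free.

infinitely many solutions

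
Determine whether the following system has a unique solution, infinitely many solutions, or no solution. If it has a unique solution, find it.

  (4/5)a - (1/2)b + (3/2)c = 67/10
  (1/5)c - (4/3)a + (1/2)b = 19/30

infinitely many solutions

Row-reduce:
R1 ← R1 / (4/5).
R2 ← R2 + 4/3·R1.
R2 ← R2 / (-1/3).
R1 ← R1 + 5/8·R2.
Rank is 2 with 3 unknowns, leaving c free.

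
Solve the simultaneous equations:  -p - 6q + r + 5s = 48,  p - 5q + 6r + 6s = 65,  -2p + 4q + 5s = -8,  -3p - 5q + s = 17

Row-reduce the augmented matrix:
R1 ← R1 / (-1).
R2 ← R2 − 1·R1.
R3 ← R3 + 2·R1.
R4 ← R4 + 3·R1.
R2 ← R2 / (-11).
R1 ← R1 − 6·R2.
R3 ← R3 − 16·R2.
R4 ← R4 − 13·R2.
R3 ← R3 / (90/11).
R1 ← R1 − 31/11·R3.
R2 ← R2 + 7/11·R3.
R4 ← R4 − 58/11·R3.
R4 ← R4 / (-364/45).
R1 ← R1 + 251/90·R4.
R2 ← R2 + 13/90·R4.
R3 ← R3 − 121/90·R4.
Reading off the reduced rows gives p = 4, q = -5, r = 2, s = 4.

p = 4, q = -5, r = 2, s = 4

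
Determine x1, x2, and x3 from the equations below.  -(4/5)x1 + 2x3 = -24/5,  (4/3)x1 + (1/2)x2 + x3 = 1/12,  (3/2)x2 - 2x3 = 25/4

x1 = 1, x2 = 3/2, x3 = -2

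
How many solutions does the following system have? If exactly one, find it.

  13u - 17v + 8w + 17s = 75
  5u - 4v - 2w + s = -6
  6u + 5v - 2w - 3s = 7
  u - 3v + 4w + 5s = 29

infinitely many solutions

Row-reduce:
R1 ← R1 / (13).
R2 ← R2 − 5·R1.
R3 ← R3 − 6·R1.
R4 ← R4 − 1·R1.
R2 ← R2 / (33/13).
R1 ← R1 + 17/13·R2.
R3 ← R3 − 167/13·R2.
R4 ← R4 + 22/13·R2.
R3 ← R3 / (20).
R1 ← R1 + 2·R3.
R2 ← R2 + 2·R3.
Rank is 3 with 4 unknowns, leaving s free.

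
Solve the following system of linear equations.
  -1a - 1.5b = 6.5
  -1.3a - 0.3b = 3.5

From equation 1: a = -13/2 − 3/2·b.
Substitute into equation 2 and solve: b = -3.
Then a = -2.

a = -2, b = -3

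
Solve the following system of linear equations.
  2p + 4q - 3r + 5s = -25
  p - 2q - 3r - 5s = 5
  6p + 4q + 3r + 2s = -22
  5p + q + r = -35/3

p = -2, q = -3, r = 4/3, s = -1

Row-reduce the augmented matrix:
R1 ← R1 / (2).
R2 ← R2 − 1·R1.
R3 ← R3 − 6·R1.
R4 ← R4 − 5·R1.
R2 ← R2 / (-4).
R1 ← R1 − 2·R2.
R3 ← R3 + 8·R2.
R4 ← R4 + 9·R2.
R3 ← R3 / (15).
R1 ← R1 + 9/4·R3.
R2 ← R2 − 3/8·R3.
R4 ← R4 − 95/8·R3.
R4 ← R4 / (67/24).
R1 ← R1 + 19/20·R4.
R2 ← R2 − 73/40·R4.
R3 ← R3 − 2/15·R4.
Reading off the reduced rows gives p = -2, q = -3, r = 4/3, s = -1.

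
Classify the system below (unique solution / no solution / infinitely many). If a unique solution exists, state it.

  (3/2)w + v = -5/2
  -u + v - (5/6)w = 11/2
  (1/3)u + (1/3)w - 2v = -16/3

Row-reduce the augmented matrix:
Swap R1 and R2.
R1 ← R1 / (-1).
R3 ← R3 − 1/3·R1.
R1 ← R1 + 1·R2.
R3 ← R3 + 5/3·R2.
R3 ← R3 / (23/9).
R1 ← R1 − 7/3·R3.
R2 ← R2 − 3/2·R3.
Reading off the reduced rows gives u = -1, v = 2, w = -3.

u = -1, v = 2, w = -3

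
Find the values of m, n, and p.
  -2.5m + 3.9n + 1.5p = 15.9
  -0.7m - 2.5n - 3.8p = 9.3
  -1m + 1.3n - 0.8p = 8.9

Row-reduce the augmented matrix:
R1 ← R1 / (-5/2).
R2 ← R2 + 7/10·R1.
R3 ← R3 + 1·R1.
R2 ← R2 / (-449/125).
R1 ← R1 + 39/25·R2.
R3 ← R3 + 13/50·R2.
R3 ← R3 / (-9829/8980).
R1 ← R1 − 1107/898·R3.
R2 ← R2 − 1055/898·R3.
Reading off the reduced rows gives m = -6, n = 1, p = -2.

m = -6, n = 1, p = -2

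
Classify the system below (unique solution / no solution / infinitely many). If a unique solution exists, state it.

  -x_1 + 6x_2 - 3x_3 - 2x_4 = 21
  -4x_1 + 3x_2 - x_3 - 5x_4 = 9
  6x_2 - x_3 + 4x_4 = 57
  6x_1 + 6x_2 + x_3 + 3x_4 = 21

Row-reduce the augmented matrix:
R1 ← R1 / (-1).
R2 ← R2 + 4·R1.
R4 ← R4 − 6·R1.
R2 ← R2 / (-21).
R1 ← R1 + 6·R2.
R3 ← R3 − 6·R2.
R4 ← R4 − 42·R2.
R3 ← R3 / (15/7).
R1 ← R1 + 1/7·R3.
R2 ← R2 + 11/21·R3.
R4 ← R4 − 5·R3.
R4 ← R4 / (-43/3).
R1 ← R1 − 22/15·R4.
R2 ← R2 − 47/45·R4.
R3 ← R3 − 34/15·R4.
Reading off the reduced rows gives x_1 = -6, x_2 = 6, x_3 = 3, x_4 = 6.

x_1 = -6, x_2 = 6, x_3 = 3, x_4 = 6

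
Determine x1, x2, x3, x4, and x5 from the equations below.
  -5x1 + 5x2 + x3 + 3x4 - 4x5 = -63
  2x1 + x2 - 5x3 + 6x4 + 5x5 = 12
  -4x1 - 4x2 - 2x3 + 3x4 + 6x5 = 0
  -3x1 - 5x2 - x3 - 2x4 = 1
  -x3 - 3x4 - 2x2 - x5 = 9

x1 = 6, x2 = -3, x3 = 0, x4 = -2, x5 = 3

Row-reduce the augmented matrix:
R1 ← R1 / (-5).
R2 ← R2 − 2·R1.
R3 ← R3 + 4·R1.
R4 ← R4 + 3·R1.
R2 ← R2 / (3).
R1 ← R1 + 1·R2.
R3 ← R3 + 8·R2.
R4 ← R4 + 8·R2.
R5 ← R5 + 2·R2.
R3 ← R3 / (-226/15).
R1 ← R1 + 26/15·R3.
R2 ← R2 + 23/15·R3.
R4 ← R4 + 208/15·R3.
R5 ← R5 + 61/15·R3.
R4 ← R4 / (-319/113).
R1 ← R1 + 54/113·R4.
R2 ← R2 − 87/226·R4.
R3 ← R3 + 297/226·R4.
R5 ← R5 + 801/226·R4.
R5 ← R5 / (972/319).
R1 ← R1 − 235/319·R5.
R2 ← R2 + 16/11·R5.
R3 ← R3 − 37/29·R5.
R4 ← R4 − 604/319·R5.
Reading off the reduced rows gives x1 = 6, x2 = -3, x3 = 0, x4 = -2, x5 = 3.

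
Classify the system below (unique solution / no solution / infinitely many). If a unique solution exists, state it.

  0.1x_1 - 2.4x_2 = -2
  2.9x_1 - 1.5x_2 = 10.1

x_1 = 4, x_2 = 1

Row-reduce the augmented matrix:
R1 ← R1 / (1/10).
R2 ← R2 − 29/10·R1.
R2 ← R2 / (681/10).
R1 ← R1 + 24·R2.
Reading off the reduced rows gives x_1 = 4, x_2 = 1.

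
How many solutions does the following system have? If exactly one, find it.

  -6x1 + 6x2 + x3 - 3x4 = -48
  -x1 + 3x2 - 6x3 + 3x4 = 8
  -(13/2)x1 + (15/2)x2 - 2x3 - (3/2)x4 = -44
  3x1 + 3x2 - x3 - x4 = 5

Row-reduce:
R1 ← R1 / (-6).
R2 ← R2 + 1·R1.
R3 ← R3 + 13/2·R1.
R4 ← R4 − 3·R1.
R2 ← R2 / (2).
R1 ← R1 + 1·R2.
R3 ← R3 − 1·R2.
R4 ← R4 − 6·R2.
Swap R3 and R4.
R3 ← R3 / (18).
R1 ← R1 + 13/4·R3.
R2 ← R2 + 37/12·R3.
Rank is 3 with 4 unknowns, leaving x4 free.

infinitely many solutions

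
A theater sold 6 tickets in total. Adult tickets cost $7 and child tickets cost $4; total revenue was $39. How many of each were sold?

adult tickets: 5, child tickets: 1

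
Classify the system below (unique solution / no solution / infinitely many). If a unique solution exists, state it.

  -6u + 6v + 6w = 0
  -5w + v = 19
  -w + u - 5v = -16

Row-reduce the augmented matrix:
R1 ← R1 / (-6).
R3 ← R3 − 1·R1.
R1 ← R1 + 1·R2.
R3 ← R3 + 4·R2.
R3 ← R3 / (-20).
R1 ← R1 + 6·R3.
R2 ← R2 + 5·R3.
Reading off the reduced rows gives u = 1, v = 4, w = -3.

u = 1, v = 4, w = -3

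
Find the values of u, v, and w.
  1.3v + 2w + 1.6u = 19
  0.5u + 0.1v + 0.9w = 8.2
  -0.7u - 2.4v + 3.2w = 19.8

u = 6, v = -2, w = 6

Row-reduce the augmented matrix:
R1 ← R1 / (8/5).
R2 ← R2 − 1/2·R1.
R3 ← R3 + 7/10·R1.
R2 ← R2 / (-49/160).
R1 ← R1 − 13/16·R2.
R3 ← R3 + 293/160·R2.
R3 ← R3 / (1191/490).
R1 ← R1 − 97/49·R3.
R2 ← R2 + 44/49·R3.
Reading off the reduced rows gives u = 6, v = -2, w = 6.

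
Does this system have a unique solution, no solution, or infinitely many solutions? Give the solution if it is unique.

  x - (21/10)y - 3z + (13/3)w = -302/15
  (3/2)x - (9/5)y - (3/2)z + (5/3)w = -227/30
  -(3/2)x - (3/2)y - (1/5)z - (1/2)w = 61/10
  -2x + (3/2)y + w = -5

Row-reduce:
R2 ← R2 − 3/2·R1.
R3 ← R3 + 3/2·R1.
R4 ← R4 + 2·R1.
R2 ← R2 / (27/20).
R1 ← R1 + 21/10·R2.
R3 ← R3 + 93/20·R2.
R4 ← R4 + 27/10·R2.
R3 ← R3 / (169/30).
R1 ← R1 − 5/3·R3.
R2 ← R2 − 20/9·R3.
Rank is 3 with 4 unknowns, leaving w free.

infinitely many solutions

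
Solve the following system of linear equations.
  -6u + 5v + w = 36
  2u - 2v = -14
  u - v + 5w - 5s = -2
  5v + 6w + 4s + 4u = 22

Row-reduce the augmented matrix:
R1 ← R1 / (-6).
R2 ← R2 − 2·R1.
R3 ← R3 − 1·R1.
R4 ← R4 − 4·R1.
R2 ← R2 / (-1/3).
R1 ← R1 + 5/6·R2.
R3 ← R3 + 1/6·R2.
R4 ← R4 − 25/3·R2.
R3 ← R3 / (5).
R1 ← R1 + 1·R3.
R2 ← R2 + 1·R3.
R4 ← R4 − 15·R3.
R4 ← R4 / (19).
R1 ← R1 + 1·R4.
R2 ← R2 + 1·R4.
R3 ← R3 + 1·R4.
Reading off the reduced rows gives u = -1, v = 6, w = 0, s = -1.

u = -1, v = 6, w = 0, s = -1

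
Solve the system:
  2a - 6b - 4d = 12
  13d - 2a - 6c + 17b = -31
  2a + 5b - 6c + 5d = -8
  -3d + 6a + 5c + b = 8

Row-reduce:
R1 ← R1 / (2).
R2 ← R2 + 2·R1.
R3 ← R3 − 2·R1.
R4 ← R4 − 6·R1.
R2 ← R2 / (11).
R1 ← R1 + 3·R2.
R3 ← R3 − 11·R2.
R4 ← R4 − 19·R2.
Swap R3 and R4.
R3 ← R3 / (169/11).
R1 ← R1 + 18/11·R3.
R2 ← R2 + 6/11·R3.
Row 4 reduces to 0 = -1, a contradiction. The system is inconsistent.

no solution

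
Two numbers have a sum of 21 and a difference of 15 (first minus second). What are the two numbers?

first number: 18, second number: 3

Let x = first number, y = second number.
  x + y = 21
  x - y = 15
Row-reduce the augmented matrix:
R2 ← R2 − 1·R1.
R2 ← R2 / (-2).
R1 ← R1 − 1·R2.
Reading off the reduced rows gives x = 18, y = 3.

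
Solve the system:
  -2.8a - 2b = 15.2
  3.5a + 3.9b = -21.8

a = -4, b = -2

Row-reduce the augmented matrix:
R1 ← R1 / (-14/5).
R2 ← R2 − 7/2·R1.
R2 ← R2 / (7/5).
R1 ← R1 − 5/7·R2.
Reading off the reduced rows gives a = -4, b = -2.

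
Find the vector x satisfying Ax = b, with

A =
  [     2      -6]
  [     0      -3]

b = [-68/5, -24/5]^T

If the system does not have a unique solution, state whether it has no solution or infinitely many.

x_1 = -2, x_2 = 8/5

Row-reduce the augmented matrix:
R1 ← R1 / (2).
R2 ← R2 / (-3).
R1 ← R1 + 3·R2.
Reading off the reduced rows gives x_1 = -2, x_2 = 8/5.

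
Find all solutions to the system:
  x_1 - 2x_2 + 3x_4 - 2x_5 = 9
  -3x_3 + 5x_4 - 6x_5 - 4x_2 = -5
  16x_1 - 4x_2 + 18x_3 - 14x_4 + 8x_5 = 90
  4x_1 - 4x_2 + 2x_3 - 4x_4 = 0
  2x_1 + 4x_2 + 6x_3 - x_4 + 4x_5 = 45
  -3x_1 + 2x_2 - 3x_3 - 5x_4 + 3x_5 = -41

x_1 = 6, x_2 = 5, x_3 = 4, x_4 = 3, x_5 = -2

Row-reduce the augmented matrix:
R3 ← R3 − 16·R1.
R4 ← R4 − 4·R1.
R5 ← R5 − 2·R1.
R6 ← R6 + 3·R1.
R2 ← R2 / (-4).
R1 ← R1 + 2·R2.
R3 ← R3 − 28·R2.
R4 ← R4 − 4·R2.
R5 ← R5 − 8·R2.
R6 ← R6 + 4·R2.
R3 ← R3 / (-3).
R1 ← R1 − 3/2·R3.
R2 ← R2 − 3/4·R3.
R4 ← R4 + 1·R3.
R4 ← R4 / (-2).
R1 ← R1 + 13·R4.
R2 ← R2 + 8·R4.
R3 ← R3 − 9·R4.
R5 ← R5 − 3·R4.
R6 ← R6 + 1·R4.
Swap R5 and R6.
R5 ← R5 / (5/3).
R1 ← R1 + 52/3·R5.
R2 ← R2 + 29/3·R5.
R3 ← R3 − 38/3·R5.
R4 ← R4 + 4/3·R5.
R6 reduces to 0 = 0, so the extra equation is consistent.
Reading off the reduced rows gives x_1 = 6, x_2 = 5, x_3 = 4, x_4 = 3, x_5 = -2.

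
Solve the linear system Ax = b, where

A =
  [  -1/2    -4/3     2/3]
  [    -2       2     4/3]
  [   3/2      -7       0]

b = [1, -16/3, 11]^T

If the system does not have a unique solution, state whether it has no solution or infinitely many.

Row-reduce:
R1 ← R1 / (-1/2).
R2 ← R2 + 2·R1.
R3 ← R3 − 3/2·R1.
R2 ← R2 / (22/3).
R1 ← R1 − 8/3·R2.
R3 ← R3 + 11·R2.
Rank is 2 with 3 unknowns, leaving x_3 free.

infinitely many solutions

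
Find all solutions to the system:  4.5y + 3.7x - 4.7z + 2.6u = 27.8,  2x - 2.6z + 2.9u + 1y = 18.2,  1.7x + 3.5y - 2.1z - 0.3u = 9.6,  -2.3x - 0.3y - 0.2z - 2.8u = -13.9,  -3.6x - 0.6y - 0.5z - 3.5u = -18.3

x = 1, y = 2, z = -1, u = 4

Row-reduce the augmented matrix:
R1 ← R1 / (37/10).
R2 ← R2 − 2·R1.
R3 ← R3 − 17/10·R1.
R4 ← R4 + 23/10·R1.
R5 ← R5 + 18/5·R1.
R2 ← R2 / (-53/37).
R1 ← R1 − 45/37·R2.
R3 ← R3 − 53/37·R2.
R4 ← R4 − 462/185·R2.
R5 ← R5 − 699/185·R2.
Swap R3 and R4.
R3 ← R3 / (-8547/2650).
R1 ← R1 + 70/53·R3.
R2 ← R2 − 11/265·R3.
R5 ← R5 + 13859/2650·R3.
Swap R4 and R5.
R4 ← R4 / (9494/14245).
R1 ← R1 − 1131/814·R4.
R2 ← R2 + 531/518·R4.
R3 ← R3 + 1256/2849·R4.
R5 reduces to 0 = 0, so the extra equation is consistent.
Reading off the reduced rows gives x = 1, y = 2, z = -1, u = 4.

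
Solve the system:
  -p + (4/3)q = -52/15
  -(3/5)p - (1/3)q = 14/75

p = 4/5, q = -2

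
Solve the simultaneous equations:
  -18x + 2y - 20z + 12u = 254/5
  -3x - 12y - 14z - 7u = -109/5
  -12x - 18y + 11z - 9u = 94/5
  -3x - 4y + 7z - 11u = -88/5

x = -2, y = -3/5, z = 1, u = 3

Row-reduce the augmented matrix:
R1 ← R1 / (-18).
R2 ← R2 + 3·R1.
R3 ← R3 + 12·R1.
R4 ← R4 + 3·R1.
R2 ← R2 / (-37/3).
R1 ← R1 + 1/9·R2.
R3 ← R3 + 58/3·R2.
R4 ← R4 + 13/3·R2.
R3 ← R3 / (1519/37).
R1 ← R1 − 134/111·R3.
R2 ← R2 − 32/37·R3.
R4 ← R4 − 521/37·R3.
R4 ← R4 / (-13437/1519).
R1 ← R1 + 2281/4557·R4.
R2 ← R2 − 1201/1519·R4.
R3 ← R3 + 107/1519·R4.
Reading off the reduced rows gives x = -2, y = -3/5, z = 1, u = 3.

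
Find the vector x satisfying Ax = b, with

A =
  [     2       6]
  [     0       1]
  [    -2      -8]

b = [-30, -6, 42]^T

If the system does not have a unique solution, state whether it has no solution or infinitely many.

x_1 = 3, x_2 = -6

Row-reduce the augmented matrix:
R1 ← R1 / (2).
R3 ← R3 + 2·R1.
R1 ← R1 − 3·R2.
R3 ← R3 + 2·R2.
R3 reduces to 0 = 0, so the extra equation is consistent.
Reading off the reduced rows gives x_1 = 3, x_2 = -6.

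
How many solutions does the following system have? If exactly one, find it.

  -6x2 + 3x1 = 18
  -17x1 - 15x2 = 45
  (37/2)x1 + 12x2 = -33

no solution

Row-reduce:
R1 ← R1 / (3).
R2 ← R2 + 17·R1.
R3 ← R3 − 37/2·R1.
R2 ← R2 / (-49).
R1 ← R1 + 2·R2.
R3 ← R3 − 49·R2.
Row 3 reduces to 0 = 3, a contradiction. The system is inconsistent.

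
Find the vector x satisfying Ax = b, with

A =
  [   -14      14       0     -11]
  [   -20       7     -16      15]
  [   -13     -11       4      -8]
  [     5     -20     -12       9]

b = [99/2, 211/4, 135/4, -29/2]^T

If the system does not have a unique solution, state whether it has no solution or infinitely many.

x_1 = -5/2, x_2 = 1/4, x_3 = -1, x_4 = -1

Row-reduce the augmented matrix:
R1 ← R1 / (-14).
R2 ← R2 + 20·R1.
R3 ← R3 + 13·R1.
R4 ← R4 − 5·R1.
R2 ← R2 / (-13).
R1 ← R1 + 1·R2.
R3 ← R3 + 24·R2.
R4 ← R4 + 15·R2.
R3 ← R3 / (436/13).
R1 ← R1 − 16/13·R3.
R2 ← R2 − 16/13·R3.
R4 ← R4 − 84/13·R3.
R4 ← R4 / (-15161/763).
R1 ← R1 − 645/1526·R4.
R2 ← R2 + 277/763·R4.
R3 ← R3 + 9917/6104·R4.
Reading off the reduced rows gives x_1 = -5/2, x_2 = 1/4, x_3 = -1, x_4 = -1.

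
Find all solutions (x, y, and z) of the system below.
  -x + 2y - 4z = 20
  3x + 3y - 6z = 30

infinitely many solutions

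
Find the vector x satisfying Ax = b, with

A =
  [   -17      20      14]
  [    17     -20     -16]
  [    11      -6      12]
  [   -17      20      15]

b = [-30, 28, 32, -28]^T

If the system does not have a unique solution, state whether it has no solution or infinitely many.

no solution

Row-reduce:
R1 ← R1 / (-17).
R2 ← R2 − 17·R1.
R3 ← R3 − 11·R1.
R4 ← R4 + 17·R1.
Swap R2 and R3.
R2 ← R2 / (118/17).
R1 ← R1 + 20/17·R2.
R3 ← R3 / (-2).
R1 ← R1 − 162/59·R3.
R2 ← R2 − 179/59·R3.
R4 ← R4 − 1·R3.
Row 4 reduces to 0 = 1, a contradiction. The system is inconsistent.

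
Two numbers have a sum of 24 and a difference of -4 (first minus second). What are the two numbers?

Let x = first number, y = second number.
  x + y = 24
  x - y = -4
Row-reduce the augmented matrix:
R2 ← R2 − 1·R1.
R2 ← R2 / (-2).
R1 ← R1 − 1·R2.
Reading off the reduced rows gives x = 10, y = 14.

first number: 10, second number: 14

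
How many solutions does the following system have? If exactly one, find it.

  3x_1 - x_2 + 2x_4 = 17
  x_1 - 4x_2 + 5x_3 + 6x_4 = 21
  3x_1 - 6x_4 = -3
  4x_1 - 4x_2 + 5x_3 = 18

infinitely many solutions

Row-reduce:
R1 ← R1 / (3).
R2 ← R2 − 1·R1.
R3 ← R3 − 3·R1.
R4 ← R4 − 4·R1.
R2 ← R2 / (-11/3).
R1 ← R1 + 1/3·R2.
R3 ← R3 − 1·R2.
R4 ← R4 + 8/3·R2.
R3 ← R3 / (15/11).
R1 ← R1 + 5/11·R3.
R2 ← R2 + 15/11·R3.
R4 ← R4 − 15/11·R3.
Rank is 3 with 4 unknowns, leaving x_4 free.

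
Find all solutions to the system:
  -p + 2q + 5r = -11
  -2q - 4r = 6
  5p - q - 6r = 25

Row-reduce the augmented matrix:
R1 ← R1 / (-1).
R3 ← R3 − 5·R1.
R2 ← R2 / (-2).
R1 ← R1 + 2·R2.
R3 ← R3 − 9·R2.
R1 ← R1 + 1·R3.
R2 ← R2 − 2·R3.
Reading off the reduced rows gives p = 2, q = 3, r = -3.

p = 2, q = 3, r = -3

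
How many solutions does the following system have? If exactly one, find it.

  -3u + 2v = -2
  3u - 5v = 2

u = 2/3, v = 0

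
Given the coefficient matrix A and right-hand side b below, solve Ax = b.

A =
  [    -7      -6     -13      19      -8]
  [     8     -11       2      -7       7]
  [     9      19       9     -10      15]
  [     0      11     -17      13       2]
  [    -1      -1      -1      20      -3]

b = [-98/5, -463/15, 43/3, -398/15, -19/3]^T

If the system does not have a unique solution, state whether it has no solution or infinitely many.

Row-reduce the augmented matrix:
R1 ← R1 / (-7).
R2 ← R2 − 8·R1.
R3 ← R3 − 9·R1.
R5 ← R5 + 1·R1.
R2 ← R2 / (-125/7).
R1 ← R1 − 6/7·R2.
R3 ← R3 − 79/7·R2.
R4 ← R4 − 11·R2.
R5 ← R5 + 1/7·R2.
R3 ← R3 / (-396/25).
R1 ← R1 − 31/25·R3.
R2 ← R2 − 18/25·R3.
R4 ← R4 + 623/25·R3.
R5 ← R5 − 24/25·R3.
R4 ← R4 / (-15113/990).
R1 ← R1 + 149/990·R4.
R2 ← R2 − 14/55·R4.
R3 ← R3 + 1483/990·R4.
R5 ← R5 − 614/33·R4.
R5 ← R5 / (-109574/15113).
R1 ← R1 − 20379/15113·R5.
R2 ← R2 − 423/2159·R5.
R3 ← R3 − 3625/15113·R5.
R4 ← R4 − 4560/15113·R5.
Reading off the reduced rows gives x_1 = -2, x_2 = 4/3, x_3 = 2, x_4 = -2/5, x_5 = -1.

x_1 = -2, x_2 = 4/3, x_3 = 2, x_4 = -2/5, x_5 = -1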